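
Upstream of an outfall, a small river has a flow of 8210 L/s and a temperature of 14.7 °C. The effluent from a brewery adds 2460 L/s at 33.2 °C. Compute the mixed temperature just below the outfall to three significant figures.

19.0 °C

Flow-weighted mixing: C = (Q_r C_r + Q_w C_w)/(Q_r + Q_w)
= (8210×14.7 + 2460×33.2)/(8210 + 2460) = 202400/10670 = 18.97 °C.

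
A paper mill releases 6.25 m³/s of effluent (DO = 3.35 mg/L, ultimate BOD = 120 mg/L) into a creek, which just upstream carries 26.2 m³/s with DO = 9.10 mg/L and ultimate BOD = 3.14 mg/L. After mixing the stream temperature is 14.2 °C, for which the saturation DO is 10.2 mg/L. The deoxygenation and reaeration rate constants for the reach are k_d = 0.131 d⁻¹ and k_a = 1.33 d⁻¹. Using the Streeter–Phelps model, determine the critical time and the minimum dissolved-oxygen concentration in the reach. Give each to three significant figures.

Mixed DO = (26.2×9.10 + 6.25×3.35)/(26.2+6.25) = 259.4/32.45 = 7.993 mg/L.
Mixed L₀ = (26.2×3.14 + 6.25×120)/(32.45) = 832.3/32.45 = 25.65 mg/L.
Initial deficit D₀ = C_s − DO₀ = 10.2 − 7.993 = 2.207 mg/L.
t_c = (1/1.199) ln[(1.33/0.131)(1 − 2.207×1.199/(0.131×25.65))] = 0.8340 × ln(2.155) = 0.6403 d.
D_c = (0.131/1.33) × 25.65 × e^(−0.131×0.6403) = 0.09850 × 25.65 × 0.9195 = 2.323 mg/L.
Minimum DO = 10.2 − 2.323 = 7.877 mg/L.

t_c ≈ 0.640 d; minimum DO ≈ 7.88 mg/L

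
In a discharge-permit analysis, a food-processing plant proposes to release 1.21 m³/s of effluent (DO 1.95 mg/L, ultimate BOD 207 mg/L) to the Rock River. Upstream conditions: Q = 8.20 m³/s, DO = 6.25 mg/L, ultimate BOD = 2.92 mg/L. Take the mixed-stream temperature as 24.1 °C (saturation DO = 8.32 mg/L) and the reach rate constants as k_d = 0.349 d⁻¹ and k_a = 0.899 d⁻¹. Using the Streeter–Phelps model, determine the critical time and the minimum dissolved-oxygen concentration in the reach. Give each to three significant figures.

Mixed DO = (8.20×6.25 + 1.21×1.95)/(8.20+1.21) = 53.61/9.410 = 5.697 mg/L.
Mixed L₀ = (8.20×2.92 + 1.21×207)/(9.410) = 274.4/9.410 = 29.16 mg/L.
Initial deficit D₀ = C_s − DO₀ = 8.32 − 5.697 = 2.623 mg/L.
t_c = (1/0.5500) ln[(0.899/0.349)(1 − 2.623×0.5500/(0.349×29.16))] = 1.818 × ln(2.211) = 1.442 d.
D_c = (0.349/0.899) × 29.16 × e^(−0.349×1.442) = 0.3882 × 29.16 × 0.6045 = 6.843 mg/L.
Minimum DO = 8.32 − 6.843 = 1.477 mg/L.

t_c ≈ 1.44 d; minimum DO ≈ 1.48 mg/L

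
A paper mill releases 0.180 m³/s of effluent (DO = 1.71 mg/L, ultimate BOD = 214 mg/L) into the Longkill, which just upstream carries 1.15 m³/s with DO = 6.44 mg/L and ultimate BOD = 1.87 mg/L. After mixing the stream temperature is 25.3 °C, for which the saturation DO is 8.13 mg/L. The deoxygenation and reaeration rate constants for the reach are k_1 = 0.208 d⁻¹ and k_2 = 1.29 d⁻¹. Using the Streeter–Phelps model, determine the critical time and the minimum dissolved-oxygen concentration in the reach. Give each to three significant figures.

t_c ≈ 1.22 d; minimum DO ≈ 4.30 mg/L

Mixed DO = (1.15×6.44 + 0.180×1.71)/(1.15+0.180) = 7.714/1.330 = 5.800 mg/L.
Mixed L₀ = (1.15×1.87 + 0.180×214)/(1.330) = 40.67/1.330 = 30.58 mg/L.
Initial deficit D₀ = C_s − DO₀ = 8.13 − 5.800 = 2.330 mg/L.
t_c = (1/1.082) ln[(1.29/0.208)(1 − 2.330×1.082/(0.208×30.58))] = 0.9242 × ln(3.744) = 1.220 d.
D_c = (0.208/1.29) × 30.58 × e^(−0.208×1.220) = 0.1612 × 30.58 × 0.7759 = 3.826 mg/L.
Minimum DO = 8.13 − 3.826 = 4.304 mg/L.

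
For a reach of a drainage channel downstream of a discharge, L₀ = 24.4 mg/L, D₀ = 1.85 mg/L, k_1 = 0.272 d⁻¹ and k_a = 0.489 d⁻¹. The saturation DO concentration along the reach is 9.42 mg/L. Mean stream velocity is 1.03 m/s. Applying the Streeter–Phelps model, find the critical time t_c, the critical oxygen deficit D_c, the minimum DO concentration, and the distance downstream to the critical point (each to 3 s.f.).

t_c ≈ 2.42 d; D_c ≈ 7.04 mg/L; min DO ≈ 2.38 mg/L; x_c ≈ 215 km

t_c = [1/(k_a−k_1)] ln[(k_a/k_1)(1 − D₀(k_a−k_1)/(k_1 L₀))]
= [1/(0.489−0.272)] ln[(0.489/0.272)(1 − 1.85×0.2170/(0.272×24.4))]
= (1/0.2170) ln[1.798 × 0.9395] = 4.608 × ln(1.689) = 4.608 × 0.5242 = 2.416 d.
L(t_c) = L₀ e^(−k_1 t_c) = 24.4 × 0.5184 = 12.65 mg/L, and at the critical point k_a D_c = k_1 L, so D_c = (0.272/0.489) × 12.65 = 7.036 mg/L.
Minimum DO = C_s − D_c = 9.42 − 7.036 = 2.384 mg/L.
x_c = v t_c = 1.03 m/s × 2.416 d × 86400 s/d = 215000 m ≈ 215 km.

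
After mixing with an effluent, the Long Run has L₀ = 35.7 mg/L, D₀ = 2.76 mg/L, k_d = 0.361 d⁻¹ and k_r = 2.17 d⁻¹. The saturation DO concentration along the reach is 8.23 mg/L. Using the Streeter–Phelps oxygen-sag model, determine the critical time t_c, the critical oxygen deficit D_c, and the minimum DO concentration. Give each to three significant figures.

t_c ≈ 0.721 d; D_c ≈ 4.58 mg/L; min DO ≈ 3.65 mg/L

t_c = [1/(k_r−k_d)] ln[(k_r/k_d)(1 − D₀(k_r−k_d)/(k_d L₀))]
= [1/(2.17−0.361)] ln[(2.17/0.361)(1 − 2.76×1.809/(0.361×35.7))]
= (1/1.809) ln[6.011 × 0.6126] = 0.5528 × ln(3.682) = 0.5528 × 1.304 = 0.7206 d.
L(t_c) = L₀ e^(−k_d t_c) = 35.7 × 0.7709 = 27.52 mg/L, and at the critical point k_r D_c = k_d L, so D_c = (0.361/2.17) × 27.52 = 4.579 mg/L.
Minimum DO = C_s − D_c = 8.23 − 4.579 = 3.651 mg/L.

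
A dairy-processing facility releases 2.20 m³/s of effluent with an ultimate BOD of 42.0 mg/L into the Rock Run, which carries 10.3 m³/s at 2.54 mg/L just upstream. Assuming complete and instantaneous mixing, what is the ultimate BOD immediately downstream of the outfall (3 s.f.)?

Flow-weighted mixing: C = (Q_r C_r + Q_w C_w)/(Q_r + Q_w)
= (10.3×2.54 + 2.20×42.0)/(10.3 + 2.20) = 118.6/12.50 = 9.485 mg/L.

9.48 mg/L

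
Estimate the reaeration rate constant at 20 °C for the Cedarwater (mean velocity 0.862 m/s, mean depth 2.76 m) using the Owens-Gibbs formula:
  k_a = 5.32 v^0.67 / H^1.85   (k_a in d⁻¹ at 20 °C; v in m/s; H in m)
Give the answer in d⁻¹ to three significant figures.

k_a ≈ 0.736 d⁻¹

k_a = 5.32 × 0.862^0.67 / 2.76^1.85 = 5.32 × 0.9053 / 6.542 = 0.7362 d⁻¹.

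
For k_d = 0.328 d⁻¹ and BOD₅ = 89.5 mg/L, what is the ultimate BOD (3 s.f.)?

L₀ ≈ 111 mg/L

BOD₅ = L₀(1 − e^(−5k_d)) ⇒ L₀ = BOD₅ / (1 − e^(−5×0.328))
= 89.5 / (1 − 0.1940) = 89.5 / 0.8060 = 111.0 mg/L.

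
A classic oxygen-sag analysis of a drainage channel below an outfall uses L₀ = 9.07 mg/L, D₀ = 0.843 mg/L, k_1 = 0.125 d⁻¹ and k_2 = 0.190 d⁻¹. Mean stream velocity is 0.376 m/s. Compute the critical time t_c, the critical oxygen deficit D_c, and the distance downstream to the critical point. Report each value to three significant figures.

At the critical point dD/dt = 0, so k_1 L₀ e^(−k_1 t) = k_2 D. Substituting D(t) from the Streeter–Phelps equation and solving for t gives
t_c = ln[(k_2/k_1)(1 − D₀(k_2−k_1)/(k_1 L₀))] / (k_2−k_1).
Here k_2−k_1 = 0.06500 d⁻¹ and 1 − D₀(k_2−k_1)/(k_1 L₀) = 1 − 0.843×0.06500/(0.125×9.07) = 0.9517, so
t_c = ln(1.520 × 0.9517) / 0.06500 = 0.3692 / 0.06500 = 5.680 d.
D_c = (k_1/k_2) L₀ e^(−k_1 t_c) = (0.125/0.190) × 9.07 × e^(−0.125×5.680) = 0.6579 × 9.07 × 0.4917 = 2.934 mg/L.
x_c = v t_c = 0.376 m/s × 5.680 d × 86400 s/d = 184500 m ≈ 185 km.

t_c ≈ 5.68 d; D_c ≈ 2.93 mg/L; x_c ≈ 185 km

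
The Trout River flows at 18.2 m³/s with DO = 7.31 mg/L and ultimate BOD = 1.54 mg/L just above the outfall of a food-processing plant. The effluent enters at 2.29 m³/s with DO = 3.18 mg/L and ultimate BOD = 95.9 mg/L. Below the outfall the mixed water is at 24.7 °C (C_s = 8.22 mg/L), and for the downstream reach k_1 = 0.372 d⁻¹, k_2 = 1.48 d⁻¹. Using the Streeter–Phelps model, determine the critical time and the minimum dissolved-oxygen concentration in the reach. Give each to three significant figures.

Mixed DO = (18.2×7.31 + 2.29×3.18)/(18.2+2.29) = 140.3/20.49 = 6.848 mg/L.
Mixed L₀ = (18.2×1.54 + 2.29×95.9)/(20.49) = 247.6/20.49 = 12.09 mg/L.
Initial deficit D₀ = C_s − DO₀ = 8.22 − 6.848 = 1.372 mg/L.
t_c = (1/1.108) ln[(1.48/0.372)(1 − 1.372×1.108/(0.372×12.09))] = 0.9025 × ln(2.634) = 0.8740 d.
D_c = (0.372/1.48) × 12.09 × e^(−0.372×0.8740) = 0.2514 × 12.09 × 0.7224 = 2.195 mg/L.
Minimum DO = 8.22 − 2.195 = 6.025 mg/L.

t_c ≈ 0.874 d; minimum DO ≈ 6.03 mg/L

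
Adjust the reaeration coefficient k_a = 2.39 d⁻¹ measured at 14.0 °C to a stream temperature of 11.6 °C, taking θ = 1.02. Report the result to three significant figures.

k_a(T₂) = k_a(T₁) · θ^(T₂−T₁) = 2.39 × 1.02^(11.6−14.0)
= 2.39 × 1.02^-2.40 = 2.39 × 0.9536 = 2.279 d⁻¹.

k_a ≈ 2.28 d⁻¹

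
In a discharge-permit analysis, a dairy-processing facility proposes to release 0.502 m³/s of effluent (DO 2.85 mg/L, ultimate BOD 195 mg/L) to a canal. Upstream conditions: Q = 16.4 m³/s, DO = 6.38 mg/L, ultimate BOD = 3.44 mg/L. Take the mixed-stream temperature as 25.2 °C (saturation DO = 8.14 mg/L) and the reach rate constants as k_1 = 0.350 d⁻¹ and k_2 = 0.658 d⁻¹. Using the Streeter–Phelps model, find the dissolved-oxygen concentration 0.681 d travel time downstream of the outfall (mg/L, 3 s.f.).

DO ≈ 5.40 mg/L

Mixed DO = (16.4×6.38 + 0.502×2.85)/(16.4+0.502) = 106.1/16.90 = 6.275 mg/L.
Mixed L₀ = (16.4×3.44 + 0.502×195)/(16.90) = 154.3/16.90 = 9.129 mg/L.
Initial deficit D₀ = C_s − DO₀ = 8.14 − 6.275 = 1.865 mg/L.
D(0.681) = [0.350×9.129/(0.658−0.350)](e^(−0.350×0.681) − e^(−0.658×0.681)) + 1.865 e^(−0.658×0.681)
= 10.37 × (0.7879 − 0.6388) + 1.865 × 0.6388 = 2.738 mg/L.
DO = 8.14 − 2.738 = 5.402 mg/L.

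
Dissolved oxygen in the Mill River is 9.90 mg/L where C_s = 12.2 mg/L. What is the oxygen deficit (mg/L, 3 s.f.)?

D = C_s − C = 12.2 − 9.90 = 2.30 mg/L.

D ≈ 2.30 mg/L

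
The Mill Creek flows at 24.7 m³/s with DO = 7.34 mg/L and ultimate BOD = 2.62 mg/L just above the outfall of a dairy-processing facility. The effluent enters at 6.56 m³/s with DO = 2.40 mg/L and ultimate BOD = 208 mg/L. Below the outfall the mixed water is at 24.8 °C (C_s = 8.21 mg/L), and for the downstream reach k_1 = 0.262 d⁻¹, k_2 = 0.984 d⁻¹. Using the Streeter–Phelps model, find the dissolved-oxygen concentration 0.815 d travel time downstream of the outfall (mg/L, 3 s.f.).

Mixed DO = (24.7×7.34 + 6.56×2.40)/(24.7+6.56) = 197.0/31.26 = 6.303 mg/L.
Mixed L₀ = (24.7×2.62 + 6.56×208)/(31.26) = 1429/31.26 = 45.72 mg/L.
Initial deficit D₀ = C_s − DO₀ = 8.21 − 6.303 = 1.907 mg/L.
D(0.815) = [0.262×45.72/(0.984−0.262)](e^(−0.262×0.815) − e^(−0.984×0.815)) + 1.907 e^(−0.984×0.815)
= 16.59 × (0.8077 − 0.4484) + 1.907 × 0.4484 = 6.816 mg/L.
DO = 8.21 − 6.816 = 1.394 mg/L.

DO ≈ 1.39 mg/L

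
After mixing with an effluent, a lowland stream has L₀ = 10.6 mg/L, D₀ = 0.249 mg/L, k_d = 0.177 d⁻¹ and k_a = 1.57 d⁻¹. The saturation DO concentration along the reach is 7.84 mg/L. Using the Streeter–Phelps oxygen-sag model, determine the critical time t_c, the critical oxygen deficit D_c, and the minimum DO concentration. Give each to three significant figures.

With k_a/k_d = 8.870 and 1 − D₀(k_a−k_d)/(k_d L₀) = 0.8151,
t_c = ln(8.870 × 0.8151) / (1.57 − 0.177) = ln(7.230) / 1.393 = 1.978/1.393 = 1.420 d.
L(t_c) = L₀ e^(−k_d t_c) = 10.6 × 0.7777 = 8.244 mg/L, and at the critical point k_a D_c = k_d L, so D_c = (0.177/1.57) × 8.244 = 0.9294 mg/L.
Minimum DO = C_s − D_c = 7.84 − 0.9294 = 6.911 mg/L.

t_c ≈ 1.42 d; D_c ≈ 0.929 mg/L; min DO ≈ 6.91 mg/L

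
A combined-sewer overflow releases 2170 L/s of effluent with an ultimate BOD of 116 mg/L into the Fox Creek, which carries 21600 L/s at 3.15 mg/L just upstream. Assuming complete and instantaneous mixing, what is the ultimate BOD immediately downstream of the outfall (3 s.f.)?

13.5 mg/L

Flow-weighted mixing: C = (Q_r C_r + Q_w C_w)/(Q_r + Q_w)
= (21600×3.15 + 2170×116)/(21600 + 2170) = 319800/23770 = 13.45 mg/L.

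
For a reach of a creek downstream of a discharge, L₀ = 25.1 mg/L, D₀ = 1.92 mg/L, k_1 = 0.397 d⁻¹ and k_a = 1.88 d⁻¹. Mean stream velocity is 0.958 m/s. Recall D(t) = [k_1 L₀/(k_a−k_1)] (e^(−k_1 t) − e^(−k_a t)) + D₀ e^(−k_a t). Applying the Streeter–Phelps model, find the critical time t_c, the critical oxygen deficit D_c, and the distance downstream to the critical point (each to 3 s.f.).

t_c ≈ 0.822 d; D_c ≈ 3.83 mg/L; x_c ≈ 68.0 km

At the critical point dD/dt = 0, so k_1 L₀ e^(−k_1 t) = k_a D. Substituting D(t) from the Streeter–Phelps equation and solving for t gives
t_c = ln[(k_a/k_1)(1 − D₀(k_a−k_1)/(k_1 L₀))] / (k_a−k_1).
Here k_a−k_1 = 1.483 d⁻¹ and 1 − D₀(k_a−k_1)/(k_1 L₀) = 1 − 1.92×1.483/(0.397×25.1) = 0.7143, so
t_c = ln(4.736 × 0.7143) / 1.483 = 1.219 / 1.483 = 0.8217 d.
L(t_c) = L₀ e^(−k_1 t_c) = 25.1 × 0.7217 = 18.11 mg/L, and at the critical point k_a D_c = k_1 L, so D_c = (0.397/1.88) × 18.11 = 3.825 mg/L.
x_c = v t_c = 0.958 m/s × 0.8217 d × 86400 s/d = 68010 m ≈ 68.0 km.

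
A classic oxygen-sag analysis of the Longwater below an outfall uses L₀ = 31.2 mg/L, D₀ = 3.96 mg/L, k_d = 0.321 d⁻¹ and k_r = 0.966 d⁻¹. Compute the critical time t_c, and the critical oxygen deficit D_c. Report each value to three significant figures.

t_c ≈ 1.25 d; D_c ≈ 6.94 mg/L

At the critical point dD/dt = 0, so k_d L₀ e^(−k_d t) = k_r D. Substituting D(t) from the Streeter–Phelps equation and solving for t gives
t_c = ln[(k_r/k_d)(1 − D₀(k_r−k_d)/(k_d L₀))] / (k_r−k_d).
Here k_r−k_d = 0.6450 d⁻¹ and 1 − D₀(k_r−k_d)/(k_d L₀) = 1 − 3.96×0.6450/(0.321×31.2) = 0.7450, so
t_c = ln(3.009 × 0.7450) / 0.6450 = 0.8073 / 0.6450 = 1.252 d.
D_c = (k_d/k_r) L₀ e^(−k_d t_c) = (0.321/0.966) × 31.2 × e^(−0.321×1.252) = 0.3323 × 31.2 × 0.6691 = 6.937 mg/L.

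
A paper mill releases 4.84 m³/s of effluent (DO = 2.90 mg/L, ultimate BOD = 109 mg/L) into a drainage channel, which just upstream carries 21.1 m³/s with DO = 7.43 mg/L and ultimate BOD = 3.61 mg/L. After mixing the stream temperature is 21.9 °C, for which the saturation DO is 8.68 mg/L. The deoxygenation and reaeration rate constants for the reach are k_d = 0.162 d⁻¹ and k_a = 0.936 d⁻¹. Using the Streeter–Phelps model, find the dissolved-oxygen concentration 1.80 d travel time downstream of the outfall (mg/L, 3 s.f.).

Mixed DO = (21.1×7.43 + 4.84×2.90)/(21.1+4.84) = 170.8/25.94 = 6.585 mg/L.
Mixed L₀ = (21.1×3.61 + 4.84×109)/(25.94) = 603.7/25.94 = 23.27 mg/L.
Initial deficit D₀ = C_s − DO₀ = 8.68 − 6.585 = 2.095 mg/L.
D(1.80) = [0.162×23.27/(0.936−0.162)](e^(−0.162×1.80) − e^(−0.936×1.80)) + 2.095 e^(−0.936×1.80)
= 4.871 × (0.7471 − 0.1855) + 2.095 × 0.1855 = 3.124 mg/L.
DO = 8.68 − 3.124 = 5.556 mg/L.

DO ≈ 5.56 mg/L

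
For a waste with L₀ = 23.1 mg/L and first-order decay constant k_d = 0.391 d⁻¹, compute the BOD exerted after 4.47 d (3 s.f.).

y_t = L₀(1 − e^(−k_d t)) = 23.1 × (1 − e^(−0.391×4.47))
= 23.1 × (1 − 0.1742) = 23.1 × 0.8258 = 19.08 mg/L.

y ≈ 19.1 mg/L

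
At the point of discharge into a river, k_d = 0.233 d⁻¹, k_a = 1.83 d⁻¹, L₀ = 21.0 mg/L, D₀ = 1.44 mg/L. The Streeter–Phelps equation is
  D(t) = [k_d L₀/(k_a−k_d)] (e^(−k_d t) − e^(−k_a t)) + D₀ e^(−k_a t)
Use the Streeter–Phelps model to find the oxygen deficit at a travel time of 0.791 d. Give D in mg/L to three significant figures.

k_d L₀/(k_a−k_d) = 0.233×21.0/(1.83−0.233) = 4.893/1.597 = 3.064 mg/L.
e^(−k_d t) = e^(−0.233×0.7910) = 0.8317; e^(−k_a t) = e^(−1.83×0.7910) = 0.2352.
D = 3.064 × (0.8317 − 0.2352) + 1.44 × 0.2352 = 1.828 + 0.3386 = 2.166 mg/L.

D ≈ 2.17 mg/L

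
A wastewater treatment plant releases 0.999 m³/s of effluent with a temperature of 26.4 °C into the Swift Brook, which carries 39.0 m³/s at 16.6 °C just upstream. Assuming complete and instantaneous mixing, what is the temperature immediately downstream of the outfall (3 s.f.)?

16.8 °C

Flow-weighted mixing: C = (Q_r C_r + Q_w C_w)/(Q_r + Q_w)
= (39.0×16.6 + 0.999×26.4)/(39.0 + 0.999) = 673.8/40.00 = 16.84 °C.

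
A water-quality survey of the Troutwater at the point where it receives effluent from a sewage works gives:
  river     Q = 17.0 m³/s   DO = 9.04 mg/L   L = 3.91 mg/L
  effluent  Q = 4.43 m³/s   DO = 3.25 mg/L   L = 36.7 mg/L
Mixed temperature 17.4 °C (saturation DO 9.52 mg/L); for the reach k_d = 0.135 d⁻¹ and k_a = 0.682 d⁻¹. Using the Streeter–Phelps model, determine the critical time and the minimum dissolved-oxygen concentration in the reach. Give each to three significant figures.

Mixed DO = (17.0×9.04 + 4.43×3.25)/(17.0+4.43) = 168.1/21.43 = 7.843 mg/L.
Mixed L₀ = (17.0×3.91 + 4.43×36.7)/(21.43) = 229.1/21.43 = 10.69 mg/L.
Initial deficit D₀ = C_s − DO₀ = 9.52 − 7.843 = 1.677 mg/L.
t_c = (1/0.5470) ln[(0.682/0.135)(1 − 1.677×0.5470/(0.135×10.69))] = 1.828 × ln(1.840) = 1.115 d.
D_c = (0.135/0.682) × 10.69 × e^(−0.135×1.115) = 0.1979 × 10.69 × 0.8602 = 1.820 mg/L.
Minimum DO = 9.52 − 1.820 = 7.700 mg/L.

t_c ≈ 1.12 d; minimum DO ≈ 7.70 mg/L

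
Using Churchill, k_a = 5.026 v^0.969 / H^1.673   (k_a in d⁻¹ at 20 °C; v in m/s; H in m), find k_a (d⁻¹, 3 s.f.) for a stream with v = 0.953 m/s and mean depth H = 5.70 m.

k_a = 5.026 × 0.953^0.969 / 5.70^1.673 = 5.026 × 0.9544 / 18.39 = 0.2608 d⁻¹.

k_a ≈ 0.261 d⁻¹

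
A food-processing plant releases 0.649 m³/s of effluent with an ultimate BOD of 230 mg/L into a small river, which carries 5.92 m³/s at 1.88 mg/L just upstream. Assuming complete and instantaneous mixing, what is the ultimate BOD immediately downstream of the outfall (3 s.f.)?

Flow-weighted mixing: C = (Q_r C_r + Q_w C_w)/(Q_r + Q_w)
= (5.92×1.88 + 0.649×230)/(5.92 + 0.649) = 160.4/6.569 = 24.42 mg/L.

24.4 mg/L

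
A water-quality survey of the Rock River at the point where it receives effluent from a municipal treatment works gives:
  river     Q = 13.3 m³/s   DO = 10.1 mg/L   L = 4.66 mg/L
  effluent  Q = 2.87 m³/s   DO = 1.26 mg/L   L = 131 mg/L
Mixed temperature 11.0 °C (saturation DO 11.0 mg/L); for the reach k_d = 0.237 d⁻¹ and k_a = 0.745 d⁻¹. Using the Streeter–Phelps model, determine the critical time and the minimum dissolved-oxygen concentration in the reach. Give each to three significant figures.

t_c ≈ 1.83 d; minimum DO ≈ 5.41 mg/L

Mixed DO = (13.3×10.1 + 2.87×1.26)/(13.3+2.87) = 137.9/16.17 = 8.531 mg/L.
Mixed L₀ = (13.3×4.66 + 2.87×131)/(16.17) = 437.9/16.17 = 27.08 mg/L.
Initial deficit D₀ = C_s − DO₀ = 11.0 − 8.531 = 2.469 mg/L.
t_c = (1/0.5080) ln[(0.745/0.237)(1 − 2.469×0.5080/(0.237×27.08))] = 1.969 × ln(2.529) = 1.827 d.
D_c = (0.237/0.745) × 27.08 × e^(−0.237×1.827) = 0.3181 × 27.08 × 0.6486 = 5.589 mg/L.
Minimum DO = 11.0 − 5.589 = 5.411 mg/L.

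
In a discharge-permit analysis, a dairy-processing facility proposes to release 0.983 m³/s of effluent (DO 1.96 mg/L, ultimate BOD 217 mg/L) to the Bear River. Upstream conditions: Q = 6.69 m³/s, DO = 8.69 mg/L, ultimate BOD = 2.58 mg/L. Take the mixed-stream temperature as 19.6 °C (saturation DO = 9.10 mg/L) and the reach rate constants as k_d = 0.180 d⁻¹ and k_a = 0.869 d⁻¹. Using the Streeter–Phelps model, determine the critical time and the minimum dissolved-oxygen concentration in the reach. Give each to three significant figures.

t_c ≈ 2.03 d; minimum DO ≈ 4.78 mg/L

Mixed DO = (6.69×8.69 + 0.983×1.96)/(6.69+0.983) = 60.06/7.673 = 7.828 mg/L.
Mixed L₀ = (6.69×2.58 + 0.983×217)/(7.673) = 230.6/7.673 = 30.05 mg/L.
Initial deficit D₀ = C_s − DO₀ = 9.10 − 7.828 = 1.272 mg/L.
t_c = (1/0.6890) ln[(0.869/0.180)(1 − 1.272×0.6890/(0.180×30.05))] = 1.451 × ln(4.045) = 2.028 d.
D_c = (0.180/0.869) × 30.05 × e^(−0.180×2.028) = 0.2071 × 30.05 × 0.6941 = 4.320 mg/L.
Minimum DO = 9.10 − 4.320 = 4.780 mg/L.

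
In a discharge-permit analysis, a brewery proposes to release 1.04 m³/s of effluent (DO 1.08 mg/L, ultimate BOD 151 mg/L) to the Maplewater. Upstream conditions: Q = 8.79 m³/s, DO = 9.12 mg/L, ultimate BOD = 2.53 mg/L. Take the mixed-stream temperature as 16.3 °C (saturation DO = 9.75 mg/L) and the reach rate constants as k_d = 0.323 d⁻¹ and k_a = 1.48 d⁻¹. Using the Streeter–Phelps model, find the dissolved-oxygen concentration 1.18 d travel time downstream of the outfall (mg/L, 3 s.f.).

DO ≈ 6.90 mg/L

Mixed DO = (8.79×9.12 + 1.04×1.08)/(8.79+1.04) = 81.29/9.830 = 8.269 mg/L.
Mixed L₀ = (8.79×2.53 + 1.04×151)/(9.830) = 179.3/9.830 = 18.24 mg/L.
Initial deficit D₀ = C_s − DO₀ = 9.75 − 8.269 = 1.481 mg/L.
D(1.18) = [0.323×18.24/(1.48−0.323)](e^(−0.323×1.18) − e^(−1.48×1.18)) + 1.481 e^(−1.48×1.18)
= 5.091 × (0.6831 − 0.1744) + 1.481 × 0.1744 = 2.848 mg/L.
DO = 9.75 − 2.848 = 6.902 mg/L.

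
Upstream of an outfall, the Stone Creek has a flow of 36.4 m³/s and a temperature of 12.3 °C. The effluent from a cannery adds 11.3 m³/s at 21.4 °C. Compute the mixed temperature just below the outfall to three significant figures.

Flow-weighted mixing: C = (Q_r C_r + Q_w C_w)/(Q_r + Q_w)
= (36.4×12.3 + 11.3×21.4)/(36.4 + 11.3) = 689.5/47.70 = 14.46 °C.

14.5 °C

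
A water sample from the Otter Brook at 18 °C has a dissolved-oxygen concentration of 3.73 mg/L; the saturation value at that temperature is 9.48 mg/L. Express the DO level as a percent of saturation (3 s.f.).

39.3 % saturation

% saturation = C/C_s × 100 = 3.73/9.48 × 100 = 39.3 %.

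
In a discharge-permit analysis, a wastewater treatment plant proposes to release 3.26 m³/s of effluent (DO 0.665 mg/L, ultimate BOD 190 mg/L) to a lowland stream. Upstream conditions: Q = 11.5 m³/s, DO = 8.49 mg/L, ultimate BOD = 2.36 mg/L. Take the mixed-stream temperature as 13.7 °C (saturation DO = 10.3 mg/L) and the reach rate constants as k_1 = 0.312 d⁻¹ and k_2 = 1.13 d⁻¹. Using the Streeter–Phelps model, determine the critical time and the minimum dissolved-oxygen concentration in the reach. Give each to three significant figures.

t_c ≈ 1.28 d; minimum DO ≈ 2.19 mg/L

Mixed DO = (11.5×8.49 + 3.26×0.665)/(11.5+3.26) = 99.80/14.76 = 6.762 mg/L.
Mixed L₀ = (11.5×2.36 + 3.26×190)/(14.76) = 646.5/14.76 = 43.80 mg/L.
Initial deficit D₀ = C_s − DO₀ = 10.3 − 6.762 = 3.538 mg/L.
t_c = (1/0.8180) ln[(1.13/0.312)(1 − 3.538×0.8180/(0.312×43.80))] = 1.222 × ln(2.855) = 1.282 d.
D_c = (0.312/1.13) × 43.80 × e^(−0.312×1.282) = 0.2761 × 43.80 × 0.6702 = 8.106 mg/L.
Minimum DO = 10.3 − 8.106 = 2.194 mg/L.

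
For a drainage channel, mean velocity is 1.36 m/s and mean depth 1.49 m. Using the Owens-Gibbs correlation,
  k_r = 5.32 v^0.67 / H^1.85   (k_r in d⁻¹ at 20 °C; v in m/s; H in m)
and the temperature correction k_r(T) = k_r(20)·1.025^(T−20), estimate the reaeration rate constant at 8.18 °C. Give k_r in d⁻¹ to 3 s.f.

k_r ≈ 2.33 d⁻¹

k_r(20) = 5.32 × 1.36^0.67 / 1.49^1.85 = 5.32 × 1.229 / 2.091 = 3.126 d⁻¹.
k_r(8.18) = 3.126 × 1.025^(8.18−20) = 3.126 × 0.7469 = 2.335 d⁻¹.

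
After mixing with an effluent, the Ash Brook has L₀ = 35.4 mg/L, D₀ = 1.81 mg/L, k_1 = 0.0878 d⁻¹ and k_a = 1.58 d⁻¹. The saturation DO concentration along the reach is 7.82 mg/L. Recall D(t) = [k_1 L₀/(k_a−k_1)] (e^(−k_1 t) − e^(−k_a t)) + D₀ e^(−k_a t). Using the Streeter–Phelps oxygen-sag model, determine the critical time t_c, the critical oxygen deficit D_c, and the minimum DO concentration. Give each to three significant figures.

With k_a/k_1 = 18.00 and 1 − D₀(k_a−k_1)/(k_1 L₀) = 0.1310,
t_c = ln(18.00 × 0.1310) / (1.58 − 0.0878) = ln(2.358) / 1.492 = 0.8577/1.492 = 0.5748 d.
D_c = (k_1/k_a) L₀ e^(−k_1 t_c) = (0.0878/1.58) × 35.4 × e^(−0.0878×0.5748) = 0.05557 × 35.4 × 0.9508 = 1.870 mg/L.
Minimum DO = C_s − D_c = 7.82 − 1.870 = 5.950 mg/L.

t_c ≈ 0.575 d; D_c ≈ 1.87 mg/L; min DO ≈ 5.95 mg/L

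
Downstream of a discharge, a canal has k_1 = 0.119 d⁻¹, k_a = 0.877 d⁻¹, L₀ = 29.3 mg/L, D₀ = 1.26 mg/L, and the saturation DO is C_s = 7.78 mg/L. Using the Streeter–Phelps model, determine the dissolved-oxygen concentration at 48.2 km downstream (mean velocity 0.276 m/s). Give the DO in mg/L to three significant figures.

DO ≈ 4.73 mg/L

Travel time t = x/v = 48.2 km / (0.276 m/s) = 48200 m / 0.276 m/s = 174600 s = 2.021 d.
k_1 L₀/(k_a−k_1) = 0.119×29.3/(0.877−0.119) = 3.487/0.7580 = 4.600 mg/L.
e^(−k_1 t) = e^(−0.119×2.021) = 0.7862; e^(−k_a t) = e^(−0.877×2.021) = 0.1699.
D = 4.600 × (0.7862 − 0.1699) + 1.26 × 0.1699 = 2.835 + 0.2141 = 3.049 mg/L.
DO = C_s − D = 7.78 − 3.049 = 4.731 mg/L.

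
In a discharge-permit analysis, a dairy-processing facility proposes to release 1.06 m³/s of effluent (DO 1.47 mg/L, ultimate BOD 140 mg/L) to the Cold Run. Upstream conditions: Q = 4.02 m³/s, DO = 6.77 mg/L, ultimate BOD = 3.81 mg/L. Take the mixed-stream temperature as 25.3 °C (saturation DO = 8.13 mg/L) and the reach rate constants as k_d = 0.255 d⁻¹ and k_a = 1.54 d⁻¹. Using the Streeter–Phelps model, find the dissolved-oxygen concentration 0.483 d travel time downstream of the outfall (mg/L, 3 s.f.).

Mixed DO = (4.02×6.77 + 1.06×1.47)/(4.02+1.06) = 28.77/5.080 = 5.664 mg/L.
Mixed L₀ = (4.02×3.81 + 1.06×140)/(5.080) = 163.7/5.080 = 32.23 mg/L.
Initial deficit D₀ = C_s − DO₀ = 8.13 − 5.664 = 2.466 mg/L.
D(0.483) = [0.255×32.23/(1.54−0.255)](e^(−0.255×0.483) − e^(−1.54×0.483)) + 2.466 e^(−1.54×0.483)
= 6.395 × (0.8841 − 0.4753) + 2.466 × 0.4753 = 3.787 mg/L.
DO = 8.13 − 3.787 = 4.343 mg/L.

DO ≈ 4.34 mg/L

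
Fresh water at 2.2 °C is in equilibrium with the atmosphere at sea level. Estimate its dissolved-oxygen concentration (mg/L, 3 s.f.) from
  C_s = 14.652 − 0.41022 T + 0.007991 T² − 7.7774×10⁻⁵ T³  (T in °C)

C_s ≈ 13.8 mg/L

C_s = 14.652 − 0.41022×2.2 + 0.007991×2.2² − 7.7774×10⁻⁵×2.2³ = 13.79 mg/L.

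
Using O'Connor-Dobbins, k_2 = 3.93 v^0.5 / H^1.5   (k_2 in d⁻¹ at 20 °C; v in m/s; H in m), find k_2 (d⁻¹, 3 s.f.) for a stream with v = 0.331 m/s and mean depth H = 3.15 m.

k_2 ≈ 0.404 d⁻¹

k_2 = 3.93 × 0.331^0.5 / 3.15^1.5 = 3.93 × 0.5753 / 5.591 = 0.4044 d⁻¹.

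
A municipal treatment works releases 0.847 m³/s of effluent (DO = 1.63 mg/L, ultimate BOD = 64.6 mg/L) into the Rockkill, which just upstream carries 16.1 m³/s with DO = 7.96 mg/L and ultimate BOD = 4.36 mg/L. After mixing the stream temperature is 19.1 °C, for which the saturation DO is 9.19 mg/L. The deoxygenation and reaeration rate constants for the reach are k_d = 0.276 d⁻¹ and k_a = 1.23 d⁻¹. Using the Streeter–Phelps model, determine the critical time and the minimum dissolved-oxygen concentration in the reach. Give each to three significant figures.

Mixed DO = (16.1×7.96 + 0.847×1.63)/(16.1+0.847) = 129.5/16.95 = 7.644 mg/L.
Mixed L₀ = (16.1×4.36 + 0.847×64.6)/(16.95) = 124.9/16.95 = 7.371 mg/L.
Initial deficit D₀ = C_s − DO₀ = 9.19 − 7.644 = 1.546 mg/L.
t_c = (1/0.9540) ln[(1.23/0.276)(1 − 1.546×0.9540/(0.276×7.371))] = 1.048 × ln(1.225) = 0.2125 d.
D_c = (0.276/1.23) × 7.371 × e^(−0.276×0.2125) = 0.2244 × 7.371 × 0.9430 = 1.560 mg/L.
Minimum DO = 9.19 − 1.560 = 7.630 mg/L.

t_c ≈ 0.213 d; minimum DO ≈ 7.63 mg/L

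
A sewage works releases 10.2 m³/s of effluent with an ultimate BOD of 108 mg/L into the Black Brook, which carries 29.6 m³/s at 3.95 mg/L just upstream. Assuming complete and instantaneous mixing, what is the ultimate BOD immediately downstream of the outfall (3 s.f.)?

30.6 mg/L

Flow-weighted mixing: C = (Q_r C_r + Q_w C_w)/(Q_r + Q_w)
= (29.6×3.95 + 10.2×108)/(29.6 + 10.2) = 1219/39.80 = 30.62 mg/L.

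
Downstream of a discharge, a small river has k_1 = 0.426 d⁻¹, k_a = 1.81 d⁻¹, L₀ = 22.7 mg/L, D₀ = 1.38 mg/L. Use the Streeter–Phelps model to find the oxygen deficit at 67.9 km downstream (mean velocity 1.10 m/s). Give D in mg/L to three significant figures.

D ≈ 3.62 mg/L

Travel time t = x/v = 67.9 km / (1.10 m/s) = 67900 m / 1.10 m/s = 61730 s = 0.7144 d.
k_1 L₀/(k_a−k_1) = 0.426×22.7/(1.81−0.426) = 9.670/1.384 = 6.987 mg/L.
e^(−k_1 t) = e^(−0.426×0.7144) = 0.7376; e^(−k_a t) = e^(−1.81×0.7144) = 0.2744.
D = 6.987 × (0.7376 − 0.2744) + 1.38 × 0.2744 = 3.236 + 0.3787 = 3.615 mg/L.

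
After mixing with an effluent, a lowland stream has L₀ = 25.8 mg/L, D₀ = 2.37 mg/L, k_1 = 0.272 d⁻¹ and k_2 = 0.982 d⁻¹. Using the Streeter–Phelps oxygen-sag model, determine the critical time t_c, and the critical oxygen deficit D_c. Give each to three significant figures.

With k_2/k_1 = 3.610 and 1 − D₀(k_2−k_1)/(k_1 L₀) = 0.7602,
t_c = ln(3.610 × 0.7602) / (0.982 − 0.272) = ln(2.745) / 0.7100 = 1.010/0.7100 = 1.422 d.
D_c = (k_1/k_2) L₀ e^(−k_1 t_c) = (0.272/0.982) × 25.8 × e^(−0.272×1.422) = 0.2770 × 25.8 × 0.6792 = 4.854 mg/L.

t_c ≈ 1.42 d; D_c ≈ 4.85 mg/L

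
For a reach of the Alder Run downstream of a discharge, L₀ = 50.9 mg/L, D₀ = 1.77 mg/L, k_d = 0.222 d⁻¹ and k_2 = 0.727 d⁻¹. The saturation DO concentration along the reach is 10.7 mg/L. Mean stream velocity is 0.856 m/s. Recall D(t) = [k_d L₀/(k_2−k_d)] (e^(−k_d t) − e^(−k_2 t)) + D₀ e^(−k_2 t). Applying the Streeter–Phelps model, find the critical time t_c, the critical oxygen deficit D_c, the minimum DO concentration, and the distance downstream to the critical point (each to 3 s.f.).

t_c = [1/(k_2−k_d)] ln[(k_2/k_d)(1 − D₀(k_2−k_d)/(k_d L₀))]
= [1/(0.727−0.222)] ln[(0.727/0.222)(1 − 1.77×0.5050/(0.222×50.9))]
= (1/0.5050) ln[3.275 × 0.9209] = 1.980 × ln(3.016) = 1.980 × 1.104 = 2.186 d.
D_c = (k_d/k_2) L₀ e^(−k_d t_c) = (0.222/0.727) × 50.9 × e^(−0.222×2.186) = 0.3054 × 50.9 × 0.6155 = 9.567 mg/L.
Minimum DO = C_s − D_c = 10.7 − 9.567 = 1.133 mg/L.
x_c = v t_c = 0.856 m/s × 2.186 d × 86400 s/d = 161700 m ≈ 162 km.

t_c ≈ 2.19 d; D_c ≈ 9.57 mg/L; min DO ≈ 1.13 mg/L; x_c ≈ 162 km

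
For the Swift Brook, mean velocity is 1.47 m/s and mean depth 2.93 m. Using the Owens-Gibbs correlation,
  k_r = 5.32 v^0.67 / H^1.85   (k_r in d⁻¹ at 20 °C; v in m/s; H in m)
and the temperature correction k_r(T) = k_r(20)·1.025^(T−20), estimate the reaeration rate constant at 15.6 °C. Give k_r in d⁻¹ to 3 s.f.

k_r ≈ 0.846 d⁻¹

k_r(20) = 5.32 × 1.47^0.67 / 2.93^1.85 = 5.32 × 1.295 / 7.306 = 0.9426 d⁻¹.
k_r(15.6) = 0.9426 × 1.025^(15.6−20) = 0.9426 × 0.8970 = 0.8455 d⁻¹.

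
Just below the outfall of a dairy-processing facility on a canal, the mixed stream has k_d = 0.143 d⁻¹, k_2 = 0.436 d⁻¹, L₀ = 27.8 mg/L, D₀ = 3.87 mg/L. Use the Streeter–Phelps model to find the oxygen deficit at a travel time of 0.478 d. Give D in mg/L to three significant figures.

D ≈ 4.80 mg/L

k_d L₀/(k_2−k_d) = 0.143×27.8/(0.436−0.143) = 3.975/0.2930 = 13.57 mg/L.
e^(−k_d t) = e^(−0.143×0.4780) = 0.9339; e^(−k_2 t) = e^(−0.436×0.4780) = 0.8119.
D = 13.57 × (0.9339 − 0.8119) + 3.87 × 0.8119 = 1.656 + 3.142 = 4.798 mg/L.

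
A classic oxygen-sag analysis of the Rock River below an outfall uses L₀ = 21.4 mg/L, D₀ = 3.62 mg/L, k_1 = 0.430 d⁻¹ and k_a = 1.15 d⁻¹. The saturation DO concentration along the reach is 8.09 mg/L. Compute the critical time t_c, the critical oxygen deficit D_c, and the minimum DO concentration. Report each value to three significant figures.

t_c = [1/(k_a−k_1)] ln[(k_a/k_1)(1 − D₀(k_a−k_1)/(k_1 L₀))]
= [1/(1.15−0.430)] ln[(1.15/0.430)(1 − 3.62×0.7200/(0.430×21.4))]
= (1/0.7200) ln[2.674 × 0.7168] = 1.389 × ln(1.917) = 1.389 × 0.6507 = 0.9038 d.
L(t_c) = L₀ e^(−k_1 t_c) = 21.4 × 0.6780 = 14.51 mg/L, and at the critical point k_a D_c = k_1 L, so D_c = (0.430/1.15) × 14.51 = 5.425 mg/L.
Minimum DO = C_s − D_c = 8.09 − 5.425 = 2.665 mg/L.

t_c ≈ 0.904 d; D_c ≈ 5.43 mg/L; min DO ≈ 2.66 mg/L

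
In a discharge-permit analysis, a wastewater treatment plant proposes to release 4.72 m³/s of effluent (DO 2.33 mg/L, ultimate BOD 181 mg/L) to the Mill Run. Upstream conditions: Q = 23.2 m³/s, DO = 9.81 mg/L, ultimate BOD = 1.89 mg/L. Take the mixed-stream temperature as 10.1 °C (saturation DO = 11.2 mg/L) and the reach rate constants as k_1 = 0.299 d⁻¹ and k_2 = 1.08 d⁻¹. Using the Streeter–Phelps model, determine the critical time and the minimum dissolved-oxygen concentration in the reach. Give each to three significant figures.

Mixed DO = (23.2×9.81 + 4.72×2.33)/(23.2+4.72) = 238.6/27.92 = 8.545 mg/L.
Mixed L₀ = (23.2×1.89 + 4.72×181)/(27.92) = 898.2/27.92 = 32.17 mg/L.
Initial deficit D₀ = C_s − DO₀ = 11.2 − 8.545 = 2.655 mg/L.
t_c = (1/0.7810) ln[(1.08/0.299)(1 − 2.655×0.7810/(0.299×32.17))] = 1.280 × ln(2.834) = 1.334 d.
D_c = (0.299/1.08) × 32.17 × e^(−0.299×1.334) = 0.2769 × 32.17 × 0.6712 = 5.978 mg/L.
Minimum DO = 11.2 − 5.978 = 5.222 mg/L.

t_c ≈ 1.33 d; minimum DO ≈ 5.22 mg/L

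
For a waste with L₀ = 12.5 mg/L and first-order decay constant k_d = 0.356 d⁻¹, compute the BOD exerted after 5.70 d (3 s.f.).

y ≈ 10.9 mg/L

y_t = L₀(1 − e^(−k_d t)) = 12.5 × (1 − e^(−0.356×5.70))
= 12.5 × (1 − 0.1314) = 12.5 × 0.8686 = 10.86 mg/L.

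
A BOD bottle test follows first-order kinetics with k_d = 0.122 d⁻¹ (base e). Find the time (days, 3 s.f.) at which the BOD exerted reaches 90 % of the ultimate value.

t ≈ 18.9 d

y/L₀ = 1 − e^(−k_d t) = 0.90 ⇒ e^(−k_d t) = 0.100
t = −ln(0.100) / 0.122 = 2.303 / 0.122 = 18.87 d.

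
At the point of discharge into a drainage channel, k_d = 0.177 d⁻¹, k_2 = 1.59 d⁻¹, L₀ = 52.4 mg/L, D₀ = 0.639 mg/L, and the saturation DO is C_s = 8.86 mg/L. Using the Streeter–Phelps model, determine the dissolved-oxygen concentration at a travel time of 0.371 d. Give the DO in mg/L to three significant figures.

k_d L₀/(k_2−k_d) = 0.177×52.4/(1.59−0.177) = 9.275/1.413 = 6.564 mg/L.
e^(−k_d t) = e^(−0.177×0.3710) = 0.9364; e^(−k_2 t) = e^(−1.59×0.3710) = 0.5544.
D = 6.564 × (0.9364 − 0.5544) + 0.639 × 0.5544 = 2.508 + 0.3543 = 2.862 mg/L.
DO = C_s − D = 8.86 − 2.862 = 5.998 mg/L.

DO ≈ 6.00 mg/L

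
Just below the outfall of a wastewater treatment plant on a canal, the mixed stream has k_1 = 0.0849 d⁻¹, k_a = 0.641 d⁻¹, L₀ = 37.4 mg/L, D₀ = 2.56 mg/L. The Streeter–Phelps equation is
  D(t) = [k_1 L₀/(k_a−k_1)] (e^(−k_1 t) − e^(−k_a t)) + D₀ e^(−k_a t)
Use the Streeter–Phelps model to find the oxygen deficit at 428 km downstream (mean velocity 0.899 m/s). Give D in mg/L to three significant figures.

D ≈ 3.48 mg/L

Travel time t = x/v = 428 km / (0.899 m/s) = 428000 m / 0.899 m/s = 476100 s = 5.510 d.
k_1 L₀/(k_a−k_1) = 0.0849×37.4/(0.641−0.0849) = 3.175/0.5561 = 5.710 mg/L.
e^(−k_1 t) = e^(−0.0849×5.510) = 0.6264; e^(−k_a t) = e^(−0.641×5.510) = 0.02924.
D = 5.710 × (0.6264 − 0.02924) + 2.56 × 0.02924 = 3.409 + 0.07487 = 3.484 mg/L.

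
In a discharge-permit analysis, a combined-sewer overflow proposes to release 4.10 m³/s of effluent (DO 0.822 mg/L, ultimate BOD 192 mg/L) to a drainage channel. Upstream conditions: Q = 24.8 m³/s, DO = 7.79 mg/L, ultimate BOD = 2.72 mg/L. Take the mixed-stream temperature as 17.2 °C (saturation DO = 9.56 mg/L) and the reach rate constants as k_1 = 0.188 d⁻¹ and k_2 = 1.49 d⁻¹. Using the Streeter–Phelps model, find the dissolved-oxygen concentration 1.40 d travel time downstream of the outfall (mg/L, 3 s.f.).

DO ≈ 6.47 mg/L

Mixed DO = (24.8×7.79 + 4.10×0.822)/(24.8+4.10) = 196.6/28.90 = 6.801 mg/L.
Mixed L₀ = (24.8×2.72 + 4.10×192)/(28.90) = 854.7/28.90 = 29.57 mg/L.
Initial deficit D₀ = C_s − DO₀ = 9.56 − 6.801 = 2.759 mg/L.
D(1.40) = [0.188×29.57/(1.49−0.188)](e^(−0.188×1.40) − e^(−1.49×1.40)) + 2.759 e^(−1.49×1.40)
= 4.270 × (0.7686 − 0.1242) + 2.759 × 0.1242 = 3.094 mg/L.
DO = 9.56 − 3.094 = 6.466 mg/L.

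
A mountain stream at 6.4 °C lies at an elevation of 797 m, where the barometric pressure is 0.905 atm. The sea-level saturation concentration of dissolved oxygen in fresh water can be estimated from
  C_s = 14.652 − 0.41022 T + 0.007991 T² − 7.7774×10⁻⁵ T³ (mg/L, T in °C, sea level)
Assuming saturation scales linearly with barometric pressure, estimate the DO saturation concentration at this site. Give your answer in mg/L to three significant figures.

At sea level: C_s = 14.652 − 0.41022×6.4 + 0.007991×6.4² − 7.7774×10⁻⁵×6.4³ = 12.33 mg/L.
Pressure correction: C_s' = 12.33 × 0.905 = 11.16 mg/L.

C_s ≈ 11.2 mg/L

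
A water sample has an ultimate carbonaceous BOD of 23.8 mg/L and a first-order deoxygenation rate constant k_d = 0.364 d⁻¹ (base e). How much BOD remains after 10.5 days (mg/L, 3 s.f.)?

L ≈ 0.521 mg/L

L_t = L₀ e^(−k_d t) = 23.8 × e^(−0.364×10.5) = 23.8 × 0.02188 = 0.5208 mg/L.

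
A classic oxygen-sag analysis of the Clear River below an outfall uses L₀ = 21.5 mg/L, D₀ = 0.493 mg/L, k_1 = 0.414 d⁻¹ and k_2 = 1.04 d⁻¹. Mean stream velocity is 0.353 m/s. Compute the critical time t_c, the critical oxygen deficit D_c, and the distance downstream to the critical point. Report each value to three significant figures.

t_c ≈ 1.42 d; D_c ≈ 4.76 mg/L; x_c ≈ 43.2 km

t_c = [1/(k_2−k_1)] ln[(k_2/k_1)(1 − D₀(k_2−k_1)/(k_1 L₀))]
= [1/(1.04−0.414)] ln[(1.04/0.414)(1 − 0.493×0.6260/(0.414×21.5))]
= (1/0.6260) ln[2.512 × 0.9653] = 1.597 × ln(2.425) = 1.597 × 0.8858 = 1.415 d.
D_c = (k_1/k_2) L₀ e^(−k_1 t_c) = (0.414/1.04) × 21.5 × e^(−0.414×1.415) = 0.3981 × 21.5 × 0.5566 = 4.764 mg/L.
x_c = v t_c = 0.353 m/s × 1.415 d × 86400 s/d = 43160 m ≈ 43.2 km.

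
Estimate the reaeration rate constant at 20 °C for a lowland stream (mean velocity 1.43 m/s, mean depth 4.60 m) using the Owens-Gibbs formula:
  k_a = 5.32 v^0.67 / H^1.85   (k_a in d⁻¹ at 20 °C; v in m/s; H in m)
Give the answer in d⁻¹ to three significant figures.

k_a ≈ 0.402 d⁻¹

k_a = 5.32 × 1.43^0.67 / 4.60^1.85 = 5.32 × 1.271 / 16.83 = 0.4017 d⁻¹.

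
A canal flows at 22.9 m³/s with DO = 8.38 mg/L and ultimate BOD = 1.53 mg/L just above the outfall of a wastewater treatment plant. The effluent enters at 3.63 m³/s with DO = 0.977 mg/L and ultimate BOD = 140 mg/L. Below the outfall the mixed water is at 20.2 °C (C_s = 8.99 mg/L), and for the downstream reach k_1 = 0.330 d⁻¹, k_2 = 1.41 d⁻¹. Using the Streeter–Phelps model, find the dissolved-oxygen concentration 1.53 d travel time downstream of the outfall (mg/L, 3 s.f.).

Mixed DO = (22.9×8.38 + 3.63×0.977)/(22.9+3.63) = 195.4/26.53 = 7.367 mg/L.
Mixed L₀ = (22.9×1.53 + 3.63×140)/(26.53) = 543.2/26.53 = 20.48 mg/L.
Initial deficit D₀ = C_s − DO₀ = 8.99 − 7.367 = 1.623 mg/L.
D(1.53) = [0.330×20.48/(1.41−0.330)](e^(−0.330×1.53) − e^(−1.41×1.53)) + 1.623 e^(−1.41×1.53)
= 6.257 × (0.6036 − 0.1156) + 1.623 × 0.1156 = 3.240 mg/L.
DO = 8.99 − 3.240 = 5.750 mg/L.

DO ≈ 5.75 mg/L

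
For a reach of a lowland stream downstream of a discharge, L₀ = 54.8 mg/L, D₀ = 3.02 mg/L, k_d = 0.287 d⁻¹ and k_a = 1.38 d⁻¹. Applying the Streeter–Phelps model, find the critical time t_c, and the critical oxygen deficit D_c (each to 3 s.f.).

t_c = [1/(k_a−k_d)] ln[(k_a/k_d)(1 − D₀(k_a−k_d)/(k_d L₀))]
= [1/(1.38−0.287)] ln[(1.38/0.287)(1 − 3.02×1.093/(0.287×54.8))]
= (1/1.093) ln[4.808 × 0.7901] = 0.9149 × ln(3.799) = 0.9149 × 1.335 = 1.221 d.
D_c = (k_d/k_a) L₀ e^(−k_d t_c) = (0.287/1.38) × 54.8 × e^(−0.287×1.221) = 0.2080 × 54.8 × 0.7043 = 8.027 mg/L.

t_c ≈ 1.22 d; D_c ≈ 8.03 mg/L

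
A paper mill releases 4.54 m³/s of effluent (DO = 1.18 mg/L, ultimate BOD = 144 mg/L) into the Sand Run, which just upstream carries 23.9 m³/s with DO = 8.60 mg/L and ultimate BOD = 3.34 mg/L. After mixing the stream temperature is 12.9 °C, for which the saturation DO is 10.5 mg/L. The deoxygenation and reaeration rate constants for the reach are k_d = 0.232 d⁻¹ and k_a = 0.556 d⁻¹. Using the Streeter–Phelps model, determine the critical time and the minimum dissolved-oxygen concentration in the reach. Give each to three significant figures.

t_c ≈ 2.13 d; minimum DO ≈ 3.94 mg/L

Mixed DO = (23.9×8.60 + 4.54×1.18)/(23.9+4.54) = 210.9/28.44 = 7.416 mg/L.
Mixed L₀ = (23.9×3.34 + 4.54×144)/(28.44) = 733.6/28.44 = 25.79 mg/L.
Initial deficit D₀ = C_s − DO₀ = 10.5 − 7.416 = 3.084 mg/L.
t_c = (1/0.3240) ln[(0.556/0.232)(1 − 3.084×0.3240/(0.232×25.79))] = 3.086 × ln(1.996) = 2.134 d.
D_c = (0.232/0.556) × 25.79 × e^(−0.232×2.134) = 0.4173 × 25.79 × 0.6096 = 6.561 mg/L.
Minimum DO = 10.5 − 6.561 = 3.939 mg/L.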